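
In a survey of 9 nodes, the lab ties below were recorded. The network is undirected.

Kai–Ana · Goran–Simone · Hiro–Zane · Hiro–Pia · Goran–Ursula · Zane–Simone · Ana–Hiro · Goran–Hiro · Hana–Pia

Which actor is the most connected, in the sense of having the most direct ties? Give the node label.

Degrees — Ana:2, Goran:3, Hana:1, Hiro:4, Kai:1, Pia:2, Simone:2, Ursula:1, Zane:2.
The maximum is 4, attained only by Hiro.

Hiro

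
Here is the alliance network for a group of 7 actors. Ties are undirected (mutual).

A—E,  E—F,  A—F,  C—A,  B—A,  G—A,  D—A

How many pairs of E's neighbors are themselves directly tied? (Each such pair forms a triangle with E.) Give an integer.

1

E's neighbors: A and F.
Neighbor pairs that are themselves tied: E–A–F. Each forms one triangle with E, for 1 in total.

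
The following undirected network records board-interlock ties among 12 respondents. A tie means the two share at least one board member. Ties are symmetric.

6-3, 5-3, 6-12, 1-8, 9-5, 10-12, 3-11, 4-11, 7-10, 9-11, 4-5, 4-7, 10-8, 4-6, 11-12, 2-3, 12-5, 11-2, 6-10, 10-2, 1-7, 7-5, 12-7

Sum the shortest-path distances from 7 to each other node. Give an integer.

Distances from 7: 1:1, 2:2, 3:2, 4:1, 5:1, 6:2, 8:2, 9:2, 10:1, 11:2, 12:1.
Sum = 1 + 2 + 2 + 1 + 1 + 2 + 2 + 2 + 1 + 2 + 1 = 17.

17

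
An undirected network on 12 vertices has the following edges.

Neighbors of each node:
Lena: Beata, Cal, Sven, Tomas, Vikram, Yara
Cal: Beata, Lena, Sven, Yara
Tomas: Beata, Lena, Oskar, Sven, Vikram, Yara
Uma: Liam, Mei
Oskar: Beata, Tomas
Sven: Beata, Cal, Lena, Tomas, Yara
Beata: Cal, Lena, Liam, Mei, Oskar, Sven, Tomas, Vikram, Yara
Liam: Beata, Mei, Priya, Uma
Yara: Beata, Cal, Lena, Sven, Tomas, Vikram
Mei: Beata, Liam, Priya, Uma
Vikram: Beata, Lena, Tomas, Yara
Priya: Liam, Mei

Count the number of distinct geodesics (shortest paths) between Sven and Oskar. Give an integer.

The shortest distance is 2. The length-2 paths are: Sven–Beata–Oskar; Sven–Tomas–Oskar.
That gives 2 distinct shortest paths.

2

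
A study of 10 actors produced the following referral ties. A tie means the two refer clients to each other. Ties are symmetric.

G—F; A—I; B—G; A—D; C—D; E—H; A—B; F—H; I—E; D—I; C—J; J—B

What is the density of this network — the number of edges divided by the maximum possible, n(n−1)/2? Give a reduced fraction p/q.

There are 12 edges and 10 nodes, so the maximum possible is C(10,2) = 45.
Density = 12/45 = 4/15.

4/15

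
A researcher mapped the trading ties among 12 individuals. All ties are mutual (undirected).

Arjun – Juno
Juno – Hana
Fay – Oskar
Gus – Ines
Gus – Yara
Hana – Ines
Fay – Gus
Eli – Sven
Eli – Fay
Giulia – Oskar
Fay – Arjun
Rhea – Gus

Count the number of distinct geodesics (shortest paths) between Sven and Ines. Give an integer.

1

The shortest distance is 4, and the only length-4 path is Sven–Eli–Fay–Gus–Ines. So there is exactly 1 shortest path.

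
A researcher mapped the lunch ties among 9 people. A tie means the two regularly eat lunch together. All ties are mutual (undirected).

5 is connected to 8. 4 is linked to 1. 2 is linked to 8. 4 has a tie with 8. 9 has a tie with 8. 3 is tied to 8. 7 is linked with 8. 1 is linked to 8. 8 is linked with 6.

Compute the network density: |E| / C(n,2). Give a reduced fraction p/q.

1/4

There are 9 edges and 9 nodes, so the maximum possible is C(9,2) = 36.
Density = 9/36 = 1/4.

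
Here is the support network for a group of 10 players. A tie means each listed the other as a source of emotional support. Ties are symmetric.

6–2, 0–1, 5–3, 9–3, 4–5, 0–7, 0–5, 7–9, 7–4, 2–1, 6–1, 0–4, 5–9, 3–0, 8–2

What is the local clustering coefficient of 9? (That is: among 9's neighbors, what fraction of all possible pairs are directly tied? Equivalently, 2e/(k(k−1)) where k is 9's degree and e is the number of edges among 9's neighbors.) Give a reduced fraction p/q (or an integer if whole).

1/3

9's neighbors: 3, 5, and 7 (k = 3).
Possible neighbor pairs: C(3,2) = 3. Edges among them: 3–5 → e = 1.
Clustering(9) = 1/3.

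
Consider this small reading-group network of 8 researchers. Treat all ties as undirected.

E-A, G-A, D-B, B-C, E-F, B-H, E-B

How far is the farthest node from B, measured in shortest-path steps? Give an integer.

3

Distances from B: A:2, C:1, D:1, E:1, F:2, G:3, H:1.
The largest is 3 (to G), so the eccentricity of B is 3.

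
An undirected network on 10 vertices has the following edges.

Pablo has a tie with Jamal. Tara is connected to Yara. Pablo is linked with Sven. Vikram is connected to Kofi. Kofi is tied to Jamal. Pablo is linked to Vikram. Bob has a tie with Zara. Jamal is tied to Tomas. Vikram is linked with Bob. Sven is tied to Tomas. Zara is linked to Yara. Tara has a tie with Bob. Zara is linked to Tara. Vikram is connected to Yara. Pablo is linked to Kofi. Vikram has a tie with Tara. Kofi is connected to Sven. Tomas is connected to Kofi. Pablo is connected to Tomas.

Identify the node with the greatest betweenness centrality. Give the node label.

Unnormalized betweenness of each node: Bob:2, Jamal:0, Kofi:47/6, Pablo:47/6, Sven:0, Tara:7/3, Tomas:1/3, Vikram:61/3, Yara:2, Zara:1/3.
Vikram has the largest value, 61/3, making it the main broker — the node through which the most shortest paths run.

Vikram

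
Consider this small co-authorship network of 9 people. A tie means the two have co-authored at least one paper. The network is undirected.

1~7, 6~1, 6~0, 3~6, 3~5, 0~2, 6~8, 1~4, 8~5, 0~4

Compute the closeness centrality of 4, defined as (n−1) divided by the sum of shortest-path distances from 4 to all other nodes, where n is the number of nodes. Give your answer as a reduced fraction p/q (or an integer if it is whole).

Distances from 4: 0:1, 1:1, 2:2, 3:3, 5:4, 6:2, 7:2, 8:3. Sum = 18.
n = 9, so closeness = 8/18 = 4/9.

4/9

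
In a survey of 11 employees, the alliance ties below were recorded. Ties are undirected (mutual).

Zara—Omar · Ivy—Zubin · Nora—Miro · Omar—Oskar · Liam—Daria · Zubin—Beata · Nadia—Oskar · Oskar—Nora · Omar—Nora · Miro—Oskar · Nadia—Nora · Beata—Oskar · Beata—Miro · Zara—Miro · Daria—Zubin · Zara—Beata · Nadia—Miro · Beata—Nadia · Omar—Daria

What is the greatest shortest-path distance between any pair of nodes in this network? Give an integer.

4

Eccentricity of each node (its greatest distance to any other): Beata:3, Daria:3, Ivy:4, Liam:4, Miro:4, Nadia:4, Nora:4, Omar:3, Oskar:3, Zara:3, Zubin:3.
The maximum eccentricity is 4, realized for instance by the pair Liam–Miro via Liam – Daria – Zubin – Beata – Miro. So the diameter is 4.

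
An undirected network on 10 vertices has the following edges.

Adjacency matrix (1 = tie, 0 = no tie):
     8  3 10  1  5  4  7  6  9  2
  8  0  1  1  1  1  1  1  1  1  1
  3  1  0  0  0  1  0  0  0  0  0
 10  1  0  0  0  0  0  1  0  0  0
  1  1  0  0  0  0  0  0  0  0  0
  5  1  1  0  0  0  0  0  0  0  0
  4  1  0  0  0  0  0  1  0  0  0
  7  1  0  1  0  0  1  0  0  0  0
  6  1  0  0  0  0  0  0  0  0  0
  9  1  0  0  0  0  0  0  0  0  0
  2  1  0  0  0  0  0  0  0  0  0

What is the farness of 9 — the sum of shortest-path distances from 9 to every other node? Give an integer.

17

Distances from 9: 1:2, 2:2, 3:2, 4:2, 5:2, 6:2, 7:2, 8:1, 10:2.
Sum = 2 + 2 + 2 + 2 + 2 + 2 + 2 + 1 + 2 = 17.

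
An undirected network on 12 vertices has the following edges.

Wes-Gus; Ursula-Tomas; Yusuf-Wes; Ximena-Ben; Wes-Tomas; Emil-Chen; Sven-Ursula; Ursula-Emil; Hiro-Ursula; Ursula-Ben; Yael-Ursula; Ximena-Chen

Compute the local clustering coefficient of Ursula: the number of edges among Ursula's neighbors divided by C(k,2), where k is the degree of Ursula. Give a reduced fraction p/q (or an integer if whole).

Ursula's neighbors: Ben, Emil, Hiro, Sven, Tomas, and Yael (k = 6).
Possible neighbor pairs: C(6,2) = 15. Edges among them: none → e = 0.
Clustering(Ursula) = 0/15 = 0.

0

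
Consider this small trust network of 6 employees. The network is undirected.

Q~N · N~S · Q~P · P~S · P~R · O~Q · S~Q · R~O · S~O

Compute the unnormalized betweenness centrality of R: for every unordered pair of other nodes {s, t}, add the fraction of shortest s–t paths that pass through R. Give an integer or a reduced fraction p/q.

1/3

Pairs whose geodesics pass through R — O–P: 1/3.
All other pairs contribute 0.
Summing the contributions gives betweenness(R) = 1/3.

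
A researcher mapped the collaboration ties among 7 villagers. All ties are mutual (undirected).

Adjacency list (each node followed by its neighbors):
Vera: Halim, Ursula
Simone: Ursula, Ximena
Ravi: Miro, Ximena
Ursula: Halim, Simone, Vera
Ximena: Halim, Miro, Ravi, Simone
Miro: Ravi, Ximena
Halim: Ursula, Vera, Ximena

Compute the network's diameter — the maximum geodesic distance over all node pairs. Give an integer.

Eccentricity of each node (its greatest distance to any other): Halim:2, Miro:3, Ravi:3, Simone:2, Ursula:3, Vera:3, Ximena:2.
The maximum eccentricity is 3, realized for instance by the pair Ravi–Ursula via Ravi – Ximena – Simone – Ursula. So the diameter is 3.

3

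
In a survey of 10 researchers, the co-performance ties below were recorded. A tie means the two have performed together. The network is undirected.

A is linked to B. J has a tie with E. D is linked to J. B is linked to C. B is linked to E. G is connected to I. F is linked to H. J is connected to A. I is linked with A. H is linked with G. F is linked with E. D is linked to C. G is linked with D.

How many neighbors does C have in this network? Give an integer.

2

C is directly tied to B and D. That is 2 neighbors, so the degree of C is 2.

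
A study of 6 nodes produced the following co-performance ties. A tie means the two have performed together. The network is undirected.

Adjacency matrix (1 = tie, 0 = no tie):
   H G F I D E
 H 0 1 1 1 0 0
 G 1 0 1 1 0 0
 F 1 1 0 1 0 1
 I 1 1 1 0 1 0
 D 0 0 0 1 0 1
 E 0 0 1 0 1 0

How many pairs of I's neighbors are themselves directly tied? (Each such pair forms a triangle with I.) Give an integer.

3

I's neighbors: D, F, G, and H.
Neighbor pairs that are themselves tied: I–F–G; I–F–H; I–G–H. Each forms one triangle with I, for 3 in total.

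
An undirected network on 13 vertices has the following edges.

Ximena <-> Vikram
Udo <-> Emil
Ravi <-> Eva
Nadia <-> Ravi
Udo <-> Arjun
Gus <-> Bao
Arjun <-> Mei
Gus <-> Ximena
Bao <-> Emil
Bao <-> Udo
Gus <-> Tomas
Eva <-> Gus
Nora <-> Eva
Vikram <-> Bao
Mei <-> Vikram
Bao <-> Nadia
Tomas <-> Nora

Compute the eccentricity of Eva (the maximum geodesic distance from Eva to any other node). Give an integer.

4

Distances from Eva: Arjun:4, Bao:2, Emil:3, Gus:1, Mei:4, Nadia:2, Nora:1, Ravi:1, Tomas:2, Udo:3, Vikram:3, Ximena:2.
The largest is 4 (to Mei and Arjun), so the eccentricity of Eva is 4.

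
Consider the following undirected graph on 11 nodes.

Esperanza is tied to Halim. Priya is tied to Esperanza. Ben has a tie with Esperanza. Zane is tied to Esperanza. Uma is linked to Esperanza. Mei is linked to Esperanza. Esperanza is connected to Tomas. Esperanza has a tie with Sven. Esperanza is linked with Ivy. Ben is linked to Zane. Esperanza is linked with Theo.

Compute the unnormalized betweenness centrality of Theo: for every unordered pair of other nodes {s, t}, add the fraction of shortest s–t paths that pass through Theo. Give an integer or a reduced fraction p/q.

0

No shortest path between any pair of other nodes passes through Theo.
Summing the contributions gives betweenness(Theo) = 0.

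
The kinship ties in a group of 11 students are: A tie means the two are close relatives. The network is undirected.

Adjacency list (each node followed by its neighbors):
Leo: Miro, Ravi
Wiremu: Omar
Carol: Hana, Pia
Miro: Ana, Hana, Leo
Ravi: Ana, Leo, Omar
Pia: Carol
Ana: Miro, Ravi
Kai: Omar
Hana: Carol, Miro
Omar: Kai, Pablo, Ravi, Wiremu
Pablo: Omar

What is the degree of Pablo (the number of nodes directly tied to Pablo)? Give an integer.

Pablo is directly tied to Omar. That is 1 neighbor, so the degree of Pablo is 1.

1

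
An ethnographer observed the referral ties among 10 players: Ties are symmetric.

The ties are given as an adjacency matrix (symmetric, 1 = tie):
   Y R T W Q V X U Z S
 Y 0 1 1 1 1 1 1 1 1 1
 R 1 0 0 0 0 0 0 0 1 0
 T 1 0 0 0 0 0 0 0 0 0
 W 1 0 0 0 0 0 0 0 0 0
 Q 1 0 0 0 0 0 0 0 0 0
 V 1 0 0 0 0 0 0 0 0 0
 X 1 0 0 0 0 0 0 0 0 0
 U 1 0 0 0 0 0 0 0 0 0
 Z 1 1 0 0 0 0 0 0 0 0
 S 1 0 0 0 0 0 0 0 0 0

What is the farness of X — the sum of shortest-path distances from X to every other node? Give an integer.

Distances from X: Q:2, R:2, S:2, T:2, U:2, V:2, W:2, Y:1, Z:2.
Sum = 2 + 2 + 2 + 2 + 2 + 2 + 2 + 1 + 2 = 17.

17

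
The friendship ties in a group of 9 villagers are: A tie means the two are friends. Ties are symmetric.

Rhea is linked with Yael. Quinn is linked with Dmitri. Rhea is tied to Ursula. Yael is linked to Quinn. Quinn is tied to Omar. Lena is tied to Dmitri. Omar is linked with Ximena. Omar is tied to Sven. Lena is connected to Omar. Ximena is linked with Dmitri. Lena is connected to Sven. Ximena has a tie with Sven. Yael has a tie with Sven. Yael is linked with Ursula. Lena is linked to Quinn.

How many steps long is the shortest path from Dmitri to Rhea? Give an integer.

One shortest route is Dmitri – Quinn – Yael – Rhea, which uses 3 edges, and at distance 2 from Dmitri we only reach {Omar, Sven, Yael}, which does not include Rhea. So d(Dmitri,Rhea) = 3.

3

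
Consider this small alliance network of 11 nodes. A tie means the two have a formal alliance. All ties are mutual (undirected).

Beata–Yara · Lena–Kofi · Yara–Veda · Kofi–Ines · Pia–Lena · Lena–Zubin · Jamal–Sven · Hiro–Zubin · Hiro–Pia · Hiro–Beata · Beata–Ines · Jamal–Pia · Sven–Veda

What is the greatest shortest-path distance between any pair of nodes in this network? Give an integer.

Eccentricity of each node (its greatest distance to any other): Beata:3, Hiro:3, Ines:4, Jamal:4, Kofi:4, Lena:4, Pia:3, Sven:4, Veda:4, Yara:4, Zubin:4.
The maximum eccentricity is 4, realized for instance by the pair Veda–Zubin via Veda – Yara – Beata – Hiro – Zubin. So the diameter is 4.

4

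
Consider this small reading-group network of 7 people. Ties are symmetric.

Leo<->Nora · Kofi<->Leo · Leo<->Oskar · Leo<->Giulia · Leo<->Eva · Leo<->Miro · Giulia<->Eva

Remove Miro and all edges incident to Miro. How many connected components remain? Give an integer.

Miro's neighbors (Leo) remain reachable from one another through other ties, so the rest of the network stays in one piece.

1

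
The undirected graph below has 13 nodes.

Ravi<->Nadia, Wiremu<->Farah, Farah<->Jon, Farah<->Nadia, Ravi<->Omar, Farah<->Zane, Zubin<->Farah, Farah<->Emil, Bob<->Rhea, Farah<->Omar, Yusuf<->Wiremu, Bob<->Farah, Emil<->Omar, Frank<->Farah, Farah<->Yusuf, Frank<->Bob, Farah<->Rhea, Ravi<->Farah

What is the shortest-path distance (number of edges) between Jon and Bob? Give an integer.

2

One shortest route is Jon – Farah – Bob, which uses 2 edges, and Jon and Bob are not directly tied, so nothing shorter exists. So d(Jon,Bob) = 2.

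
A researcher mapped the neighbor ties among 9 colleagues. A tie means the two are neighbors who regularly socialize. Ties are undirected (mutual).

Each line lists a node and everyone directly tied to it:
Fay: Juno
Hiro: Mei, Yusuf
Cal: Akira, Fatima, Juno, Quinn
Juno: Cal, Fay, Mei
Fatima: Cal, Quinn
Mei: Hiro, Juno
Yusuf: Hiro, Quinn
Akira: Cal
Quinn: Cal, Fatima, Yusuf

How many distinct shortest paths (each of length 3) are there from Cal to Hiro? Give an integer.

The shortest distance is 3. The length-3 paths are: Cal–Juno–Mei–Hiro; Cal–Quinn–Yusuf–Hiro.
That gives 2 distinct shortest paths.

2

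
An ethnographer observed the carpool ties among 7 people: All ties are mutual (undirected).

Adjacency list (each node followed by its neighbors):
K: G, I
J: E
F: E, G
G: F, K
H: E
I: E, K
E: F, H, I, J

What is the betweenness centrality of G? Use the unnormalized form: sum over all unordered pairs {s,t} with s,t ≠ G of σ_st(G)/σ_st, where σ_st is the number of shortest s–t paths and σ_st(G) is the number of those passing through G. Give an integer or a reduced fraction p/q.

Pairs whose geodesics pass through G — K–F: 1.
All other pairs contribute 0.
Summing the contributions gives betweenness(G) = 1.

1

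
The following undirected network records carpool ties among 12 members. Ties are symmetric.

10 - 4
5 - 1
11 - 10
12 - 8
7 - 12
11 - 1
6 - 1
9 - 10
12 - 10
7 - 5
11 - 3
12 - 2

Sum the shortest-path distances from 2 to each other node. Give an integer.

32

Distances from 2: 1:4, 3:4, 4:3, 5:3, 6:5, 7:2, 8:2, 9:3, 10:2, 11:3, 12:1.
Sum = 4 + 4 + 3 + 3 + 5 + 2 + 2 + 3 + 2 + 3 + 1 = 32.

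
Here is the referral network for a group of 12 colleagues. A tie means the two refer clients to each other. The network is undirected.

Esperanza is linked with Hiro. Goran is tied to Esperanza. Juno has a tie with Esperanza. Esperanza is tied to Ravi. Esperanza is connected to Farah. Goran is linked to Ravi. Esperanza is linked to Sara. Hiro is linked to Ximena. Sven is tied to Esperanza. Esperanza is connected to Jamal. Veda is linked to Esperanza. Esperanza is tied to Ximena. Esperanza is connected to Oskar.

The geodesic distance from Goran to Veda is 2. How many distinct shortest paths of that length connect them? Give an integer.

The shortest distance is 2, and the only length-2 path is Goran–Esperanza–Veda. So there is exactly 1 shortest path.

1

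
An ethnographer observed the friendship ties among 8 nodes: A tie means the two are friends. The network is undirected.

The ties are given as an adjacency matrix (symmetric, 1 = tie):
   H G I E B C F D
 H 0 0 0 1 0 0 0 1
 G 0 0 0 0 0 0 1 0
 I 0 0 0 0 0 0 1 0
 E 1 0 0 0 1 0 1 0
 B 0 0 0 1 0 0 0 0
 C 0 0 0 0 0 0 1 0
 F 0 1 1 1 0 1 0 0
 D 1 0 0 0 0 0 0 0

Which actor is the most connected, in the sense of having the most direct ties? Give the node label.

Degrees — B:1, C:1, D:1, E:3, F:4, G:1, H:2, I:1.
The maximum is 4, attained only by F.

F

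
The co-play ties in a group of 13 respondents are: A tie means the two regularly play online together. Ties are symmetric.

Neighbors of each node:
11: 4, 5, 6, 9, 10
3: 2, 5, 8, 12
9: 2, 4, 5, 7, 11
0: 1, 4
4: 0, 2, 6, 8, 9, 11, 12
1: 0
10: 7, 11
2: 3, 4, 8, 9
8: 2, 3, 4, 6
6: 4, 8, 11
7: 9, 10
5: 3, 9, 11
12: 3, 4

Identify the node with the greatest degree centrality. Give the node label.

4

Degrees — 0:2, 1:1, 2:4, 3:4, 4:7, 5:3, 6:3, 7:2, 8:4, 9:5, 10:2, 11:5, 12:2.
The maximum is 7, attained only by 4.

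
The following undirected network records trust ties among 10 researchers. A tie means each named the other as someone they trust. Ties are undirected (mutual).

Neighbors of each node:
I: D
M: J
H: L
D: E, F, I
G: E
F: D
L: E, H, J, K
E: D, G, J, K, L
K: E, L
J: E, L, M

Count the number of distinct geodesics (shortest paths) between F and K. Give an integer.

1

The shortest distance is 3, and the only length-3 path is F–D–E–K. So there is exactly 1 shortest path.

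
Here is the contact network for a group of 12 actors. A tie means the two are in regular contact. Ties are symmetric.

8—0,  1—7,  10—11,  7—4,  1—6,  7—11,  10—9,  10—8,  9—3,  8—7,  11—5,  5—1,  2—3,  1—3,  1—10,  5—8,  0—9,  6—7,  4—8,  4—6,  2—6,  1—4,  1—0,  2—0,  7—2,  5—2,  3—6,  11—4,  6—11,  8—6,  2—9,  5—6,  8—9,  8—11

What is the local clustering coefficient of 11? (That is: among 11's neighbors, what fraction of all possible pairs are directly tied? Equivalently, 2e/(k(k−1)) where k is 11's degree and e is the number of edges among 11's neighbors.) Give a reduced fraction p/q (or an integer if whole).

11's neighbors: 4, 5, 6, 7, 8, and 10 (k = 6).
Possible neighbor pairs: C(6,2) = 15. Edges among them: 4–6, 4–7, 4–8, 5–6, 5–8, 6–7, 6–8, 7–8, 8–10 → e = 9.
Clustering(11) = 9/15 = 3/5.

3/5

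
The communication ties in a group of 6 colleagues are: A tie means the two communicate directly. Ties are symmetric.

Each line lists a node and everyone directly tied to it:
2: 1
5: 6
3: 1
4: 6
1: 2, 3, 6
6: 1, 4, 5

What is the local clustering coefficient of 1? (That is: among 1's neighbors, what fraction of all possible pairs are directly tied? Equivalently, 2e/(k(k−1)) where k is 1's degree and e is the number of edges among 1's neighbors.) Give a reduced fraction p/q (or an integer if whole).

1's neighbors: 2, 3, and 6 (k = 3).
Possible neighbor pairs: C(3,2) = 3. Edges among them: none → e = 0.
Clustering(1) = 0/3 = 0.

0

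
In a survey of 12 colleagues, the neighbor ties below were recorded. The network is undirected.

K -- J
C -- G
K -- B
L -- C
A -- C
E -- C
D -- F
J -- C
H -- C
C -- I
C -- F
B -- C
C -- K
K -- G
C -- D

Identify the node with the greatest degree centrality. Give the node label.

C

Degrees — A:1, B:2, C:11, D:2, E:1, F:2, G:2, H:1, I:1, J:2, K:4, L:1.
The maximum is 11, attained only by C.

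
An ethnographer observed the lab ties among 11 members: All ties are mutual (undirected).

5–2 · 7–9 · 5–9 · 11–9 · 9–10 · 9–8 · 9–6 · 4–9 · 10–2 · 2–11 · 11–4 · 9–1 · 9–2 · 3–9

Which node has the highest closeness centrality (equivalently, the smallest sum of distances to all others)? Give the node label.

Farness (sum of distances to all others) for each node — 1:19, 2:16, 3:19, 4:18, 5:18, 6:19, 7:19, 8:19, 9:10, 10:18, 11:17.
The smallest farness is 10, for 9, so 9 has the highest closeness.

9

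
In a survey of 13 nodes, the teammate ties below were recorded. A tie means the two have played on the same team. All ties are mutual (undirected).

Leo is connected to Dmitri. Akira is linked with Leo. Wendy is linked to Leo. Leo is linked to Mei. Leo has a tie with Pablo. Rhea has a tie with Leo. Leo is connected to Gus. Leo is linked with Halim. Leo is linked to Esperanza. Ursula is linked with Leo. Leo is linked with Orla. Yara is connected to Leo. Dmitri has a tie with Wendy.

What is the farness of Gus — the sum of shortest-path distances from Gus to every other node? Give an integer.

Distances from Gus: Akira:2, Dmitri:2, Esperanza:2, Halim:2, Leo:1, Mei:2, Orla:2, Pablo:2, Rhea:2, Ursula:2, Wendy:2, Yara:2.
Sum = 2 + 2 + 2 + 2 + 1 + 2 + 2 + 2 + 2 + 2 + 2 + 2 = 23.

23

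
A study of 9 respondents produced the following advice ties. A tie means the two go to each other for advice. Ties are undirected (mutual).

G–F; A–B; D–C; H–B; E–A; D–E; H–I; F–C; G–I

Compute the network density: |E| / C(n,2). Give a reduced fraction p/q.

1/4

There are 9 edges and 9 nodes, so the maximum possible is C(9,2) = 36.
Density = 9/36 = 1/4.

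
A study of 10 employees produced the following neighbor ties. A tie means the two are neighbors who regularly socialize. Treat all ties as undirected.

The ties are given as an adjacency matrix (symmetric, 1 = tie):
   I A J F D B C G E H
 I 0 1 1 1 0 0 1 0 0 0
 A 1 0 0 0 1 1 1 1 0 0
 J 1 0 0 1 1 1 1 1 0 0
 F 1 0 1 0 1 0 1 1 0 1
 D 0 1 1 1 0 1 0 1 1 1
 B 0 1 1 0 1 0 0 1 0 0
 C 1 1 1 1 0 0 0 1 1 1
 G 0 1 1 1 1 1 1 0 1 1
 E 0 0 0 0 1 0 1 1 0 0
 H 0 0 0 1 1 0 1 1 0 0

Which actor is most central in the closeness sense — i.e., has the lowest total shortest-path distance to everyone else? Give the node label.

Farness (sum of distances to all others) for each node — A:13, B:14, C:11, D:11, E:15, F:12, G:10, H:14, I:14, J:12.
The smallest farness is 10, for G, so G has the highest closeness.

G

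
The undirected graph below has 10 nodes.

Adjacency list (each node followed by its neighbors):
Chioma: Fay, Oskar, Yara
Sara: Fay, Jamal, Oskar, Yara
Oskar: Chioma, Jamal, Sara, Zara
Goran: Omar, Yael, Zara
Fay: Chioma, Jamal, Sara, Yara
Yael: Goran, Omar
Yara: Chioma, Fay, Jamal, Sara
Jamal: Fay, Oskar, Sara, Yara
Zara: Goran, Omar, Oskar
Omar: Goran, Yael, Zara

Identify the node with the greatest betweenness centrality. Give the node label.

Oskar

Unnormalized betweenness of each node: Chioma:10/3, Fay:2/3, Goran:7/2, Jamal:10/3, Omar:7/2, Oskar:62/3, Sara:10/3, Yael:0, Yara:2/3, Zara:18.
Oskar has the largest value, 62/3, making it the main broker — the node through which the most shortest paths run.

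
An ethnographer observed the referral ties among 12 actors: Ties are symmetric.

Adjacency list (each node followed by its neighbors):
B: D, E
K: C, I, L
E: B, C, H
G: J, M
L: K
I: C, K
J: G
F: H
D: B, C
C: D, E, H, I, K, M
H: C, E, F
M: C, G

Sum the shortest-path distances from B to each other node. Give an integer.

Distances from B: C:2, D:1, E:1, F:3, G:4, H:2, I:3, J:5, K:3, L:4, M:3.
Sum = 2 + 1 + 1 + 3 + 4 + 2 + 3 + 5 + 3 + 4 + 3 = 31.

31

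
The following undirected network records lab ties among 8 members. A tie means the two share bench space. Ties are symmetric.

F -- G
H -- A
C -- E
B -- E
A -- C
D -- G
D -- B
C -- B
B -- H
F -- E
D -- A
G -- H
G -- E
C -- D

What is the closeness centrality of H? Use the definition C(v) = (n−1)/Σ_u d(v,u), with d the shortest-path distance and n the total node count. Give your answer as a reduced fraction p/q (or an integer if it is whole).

Distances from H: A:1, B:1, C:2, D:2, E:2, F:2, G:1. Sum = 11.
n = 8, so closeness = 7/11.

7/11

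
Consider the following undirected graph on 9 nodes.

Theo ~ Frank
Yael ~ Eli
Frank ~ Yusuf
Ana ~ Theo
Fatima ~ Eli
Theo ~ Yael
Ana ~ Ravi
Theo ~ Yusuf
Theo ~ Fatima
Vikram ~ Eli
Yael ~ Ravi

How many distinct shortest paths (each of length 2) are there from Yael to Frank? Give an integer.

1

The shortest distance is 2, and the only length-2 path is Yael–Theo–Frank. So there is exactly 1 shortest path.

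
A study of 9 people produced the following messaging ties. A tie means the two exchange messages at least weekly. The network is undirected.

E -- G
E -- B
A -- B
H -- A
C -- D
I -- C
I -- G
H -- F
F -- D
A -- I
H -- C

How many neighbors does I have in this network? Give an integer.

3

I is directly tied to A, C, and G. That is 3 neighbors, so the degree of I is 3.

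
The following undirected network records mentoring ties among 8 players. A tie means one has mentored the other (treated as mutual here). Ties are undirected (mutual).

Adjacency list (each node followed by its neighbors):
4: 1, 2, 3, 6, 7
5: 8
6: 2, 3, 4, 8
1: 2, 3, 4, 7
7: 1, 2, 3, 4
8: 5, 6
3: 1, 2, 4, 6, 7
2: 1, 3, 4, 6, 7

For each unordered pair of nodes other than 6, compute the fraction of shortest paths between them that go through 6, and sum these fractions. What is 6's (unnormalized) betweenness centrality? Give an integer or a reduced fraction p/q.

10

Pairs whose geodesics pass through 6 — 8–4: 1; 8–7: 3/3; 8–3: 1; 8–2: 1; 8–1: 3/3; 5–4: 1; 5–7: 3/3; 5–3: 1; 5–2: 1; 5–1: 3/3.
All other pairs contribute 0.
Summing the contributions gives betweenness(6) = 10.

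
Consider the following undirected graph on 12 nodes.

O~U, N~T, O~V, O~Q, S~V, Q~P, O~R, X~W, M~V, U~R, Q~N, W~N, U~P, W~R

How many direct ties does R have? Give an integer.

R is directly tied to O, U, and W. That is 3 neighbors, so the degree of R is 3.

3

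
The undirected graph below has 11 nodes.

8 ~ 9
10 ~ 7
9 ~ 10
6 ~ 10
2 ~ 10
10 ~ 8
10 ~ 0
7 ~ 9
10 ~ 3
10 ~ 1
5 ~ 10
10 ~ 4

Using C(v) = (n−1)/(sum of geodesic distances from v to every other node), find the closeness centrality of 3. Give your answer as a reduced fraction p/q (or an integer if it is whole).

10/19

Distances from 3: 0:2, 1:2, 2:2, 4:2, 5:2, 6:2, 7:2, 8:2, 9:2, 10:1. Sum = 19.
n = 11, so closeness = 10/19.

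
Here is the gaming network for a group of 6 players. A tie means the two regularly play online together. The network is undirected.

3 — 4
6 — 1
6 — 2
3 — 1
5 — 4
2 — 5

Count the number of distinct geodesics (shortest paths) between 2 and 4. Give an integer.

The shortest distance is 2, and the only length-2 path is 2–5–4. So there is exactly 1 shortest path.

1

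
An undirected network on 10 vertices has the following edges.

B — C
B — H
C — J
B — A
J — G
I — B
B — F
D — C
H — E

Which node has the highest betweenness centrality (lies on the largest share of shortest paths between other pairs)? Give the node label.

B

Unnormalized betweenness of each node: A:0, B:29, C:20, D:0, E:0, F:0, G:0, H:8, I:0, J:8.
B has the largest value, 29, making it the main broker — the node through which the most shortest paths run.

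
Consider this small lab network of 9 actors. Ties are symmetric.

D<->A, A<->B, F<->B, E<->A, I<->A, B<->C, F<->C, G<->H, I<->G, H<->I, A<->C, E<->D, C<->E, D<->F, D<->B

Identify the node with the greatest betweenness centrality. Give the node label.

Unnormalized betweenness of each node: A:187/12, B:19/12, C:13/6, D:13/6, E:1/4, F:1/4, G:0, H:0, I:12.
A has the largest value, 187/12, making it the main broker — the node through which the most shortest paths run.

A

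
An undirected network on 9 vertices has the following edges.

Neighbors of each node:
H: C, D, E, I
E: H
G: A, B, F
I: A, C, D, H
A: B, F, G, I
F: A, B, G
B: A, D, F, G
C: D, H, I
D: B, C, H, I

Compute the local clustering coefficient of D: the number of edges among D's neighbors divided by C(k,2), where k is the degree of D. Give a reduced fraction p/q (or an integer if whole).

1/2

D's neighbors: B, C, H, and I (k = 4).
Possible neighbor pairs: C(4,2) = 6. Edges among them: C–H, C–I, H–I → e = 3.
Clustering(D) = 3/6 = 1/2.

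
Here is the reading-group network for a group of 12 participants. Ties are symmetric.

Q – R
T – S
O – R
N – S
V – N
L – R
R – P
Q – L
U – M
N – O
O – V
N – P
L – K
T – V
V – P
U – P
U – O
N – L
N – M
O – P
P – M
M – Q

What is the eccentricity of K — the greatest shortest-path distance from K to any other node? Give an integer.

Distances from K: L:1, M:3, N:2, O:3, P:3, Q:2, R:2, S:3, T:4, U:4, V:3.
The largest is 4 (to U and T), so the eccentricity of K is 4.

4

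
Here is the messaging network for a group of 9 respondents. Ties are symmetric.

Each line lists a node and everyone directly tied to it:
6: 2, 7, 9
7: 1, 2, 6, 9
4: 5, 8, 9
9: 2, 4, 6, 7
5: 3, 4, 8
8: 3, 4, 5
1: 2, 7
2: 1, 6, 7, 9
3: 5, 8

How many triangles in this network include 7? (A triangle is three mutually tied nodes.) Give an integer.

7's neighbors: 1, 2, 6, and 9.
Neighbor pairs that are themselves tied: 7–1–2; 7–2–6; 7–2–9; 7–6–9. Each forms one triangle with 7, for 4 in total.

4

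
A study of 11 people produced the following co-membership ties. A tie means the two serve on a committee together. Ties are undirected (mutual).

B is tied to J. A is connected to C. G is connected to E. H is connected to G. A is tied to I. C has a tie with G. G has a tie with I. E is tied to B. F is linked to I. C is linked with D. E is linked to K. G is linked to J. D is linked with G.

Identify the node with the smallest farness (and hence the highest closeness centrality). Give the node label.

Farness (sum of distances to all others) for each node — A:25, B:26, C:20, D:21, E:19, F:28, G:14, H:23, I:19, J:21, K:28.
The smallest farness is 14, for G, so G has the highest closeness.

G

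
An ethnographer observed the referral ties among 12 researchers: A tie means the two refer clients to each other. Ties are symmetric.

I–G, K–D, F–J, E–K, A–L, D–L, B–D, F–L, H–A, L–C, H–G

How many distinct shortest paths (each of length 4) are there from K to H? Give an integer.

The shortest distance is 4, and the only length-4 path is K–D–L–A–H. So there is exactly 1 shortest path.

1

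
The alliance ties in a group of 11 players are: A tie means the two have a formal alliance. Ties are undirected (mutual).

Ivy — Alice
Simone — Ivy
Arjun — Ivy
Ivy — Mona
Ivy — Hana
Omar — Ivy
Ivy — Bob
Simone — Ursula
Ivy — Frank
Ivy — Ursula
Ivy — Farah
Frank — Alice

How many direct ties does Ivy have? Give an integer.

10

Ivy is directly tied to Alice, Arjun, Bob, Farah, Frank, Hana, Mona, Omar, Simone, and Ursula. That is 10 neighbors, so the degree of Ivy is 10.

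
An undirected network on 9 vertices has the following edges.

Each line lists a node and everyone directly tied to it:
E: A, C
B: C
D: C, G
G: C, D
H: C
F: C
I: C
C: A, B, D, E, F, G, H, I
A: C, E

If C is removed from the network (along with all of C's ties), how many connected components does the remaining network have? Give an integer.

Without C, the remaining ties split the others into: {F}; {D, G}; {A, E}; {B}; {I}; {H}.
That's 6 separate components.

6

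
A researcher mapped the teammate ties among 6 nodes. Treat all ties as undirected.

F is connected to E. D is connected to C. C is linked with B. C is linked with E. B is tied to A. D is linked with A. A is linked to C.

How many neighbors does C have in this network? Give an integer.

4

C is directly tied to A, B, D, and E. That is 4 neighbors, so the degree of C is 4.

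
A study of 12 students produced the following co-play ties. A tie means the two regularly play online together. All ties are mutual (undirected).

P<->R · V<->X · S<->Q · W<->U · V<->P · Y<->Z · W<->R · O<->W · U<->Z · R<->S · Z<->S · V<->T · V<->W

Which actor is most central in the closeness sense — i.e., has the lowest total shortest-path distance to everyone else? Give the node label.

Farness (sum of distances to all others) for each node — O:30, P:26, Q:35, R:22, S:25, T:34, U:24, V:24, W:20, X:34, Y:36, Z:26.
The smallest farness is 20, for W, so W has the highest closeness.

W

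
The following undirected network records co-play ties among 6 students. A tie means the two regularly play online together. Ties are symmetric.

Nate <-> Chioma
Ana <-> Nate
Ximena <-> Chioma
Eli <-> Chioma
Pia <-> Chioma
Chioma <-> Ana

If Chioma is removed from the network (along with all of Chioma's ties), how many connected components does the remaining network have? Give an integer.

Without Chioma, the remaining ties split the others into: {Ana, Nate}; {Pia}; {Ximena}; {Eli}.
That's 4 separate components.

4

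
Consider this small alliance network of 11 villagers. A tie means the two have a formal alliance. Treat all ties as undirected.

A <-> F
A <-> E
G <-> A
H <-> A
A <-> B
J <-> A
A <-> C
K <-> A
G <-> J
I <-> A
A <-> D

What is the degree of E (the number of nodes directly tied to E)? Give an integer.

1

E is directly tied to A. That is 1 neighbor, so the degree of E is 1.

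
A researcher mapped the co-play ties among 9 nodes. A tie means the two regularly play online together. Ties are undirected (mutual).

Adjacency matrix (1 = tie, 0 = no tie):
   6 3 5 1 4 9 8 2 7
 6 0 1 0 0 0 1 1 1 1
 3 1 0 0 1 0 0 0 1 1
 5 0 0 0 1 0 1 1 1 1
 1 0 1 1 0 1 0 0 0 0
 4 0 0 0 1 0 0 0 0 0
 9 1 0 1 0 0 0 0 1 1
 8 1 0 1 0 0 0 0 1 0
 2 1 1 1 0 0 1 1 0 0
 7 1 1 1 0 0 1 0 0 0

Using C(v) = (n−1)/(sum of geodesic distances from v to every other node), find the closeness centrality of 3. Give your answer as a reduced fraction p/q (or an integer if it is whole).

Distances from 3: 1:1, 2:1, 4:2, 5:2, 6:1, 7:1, 8:2, 9:2. Sum = 12.
n = 9, so closeness = 8/12 = 2/3.

2/3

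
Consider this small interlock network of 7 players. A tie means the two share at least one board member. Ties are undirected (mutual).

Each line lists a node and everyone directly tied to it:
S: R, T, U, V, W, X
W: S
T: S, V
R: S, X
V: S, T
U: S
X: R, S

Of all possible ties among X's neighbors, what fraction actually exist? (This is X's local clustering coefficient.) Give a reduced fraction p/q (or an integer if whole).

X's neighbors: R and S (k = 2).
Possible neighbor pairs: C(2,2) = 1. Edges among them: R–S → e = 1.
Clustering(X) = 1/1.

1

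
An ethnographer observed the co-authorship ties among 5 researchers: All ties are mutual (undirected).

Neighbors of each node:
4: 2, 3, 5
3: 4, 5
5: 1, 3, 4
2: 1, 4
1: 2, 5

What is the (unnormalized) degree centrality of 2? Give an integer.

2

2 is directly tied to 1 and 4. That is 2 neighbors, so the degree of 2 is 2.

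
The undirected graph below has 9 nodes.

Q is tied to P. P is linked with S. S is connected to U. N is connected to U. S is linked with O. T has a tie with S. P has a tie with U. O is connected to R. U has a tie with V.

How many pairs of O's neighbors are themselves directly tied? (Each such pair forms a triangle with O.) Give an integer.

0

O's neighbors are R and S, but none of them are tied to each other, so no triangle contains O.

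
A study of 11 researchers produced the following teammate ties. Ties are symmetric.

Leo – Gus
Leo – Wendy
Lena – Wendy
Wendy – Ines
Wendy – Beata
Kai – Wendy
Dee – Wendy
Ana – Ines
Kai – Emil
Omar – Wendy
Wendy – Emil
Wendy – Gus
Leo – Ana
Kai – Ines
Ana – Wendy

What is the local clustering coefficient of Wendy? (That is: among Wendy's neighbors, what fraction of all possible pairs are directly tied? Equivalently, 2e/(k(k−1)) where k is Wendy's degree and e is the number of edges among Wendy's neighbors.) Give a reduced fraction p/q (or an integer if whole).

1/9

Wendy's neighbors: Ana, Beata, Dee, Emil, Gus, Ines, Kai, Lena, Leo, and Omar (k = 10).
Possible neighbor pairs: C(10,2) = 45. Edges among them: Ana–Ines, Ana–Leo, Emil–Kai, Gus–Leo, Ines–Kai → e = 5.
Clustering(Wendy) = 5/45 = 1/9.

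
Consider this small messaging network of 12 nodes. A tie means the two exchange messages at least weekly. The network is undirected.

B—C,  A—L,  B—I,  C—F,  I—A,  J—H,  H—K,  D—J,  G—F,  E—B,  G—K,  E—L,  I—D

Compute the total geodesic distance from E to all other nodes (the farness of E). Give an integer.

Distances from E: A:2, B:1, C:2, D:3, F:3, G:4, H:5, I:2, J:4, K:5, L:1.
Sum = 2 + 1 + 2 + 3 + 3 + 4 + 5 + 2 + 4 + 5 + 1 = 32.

32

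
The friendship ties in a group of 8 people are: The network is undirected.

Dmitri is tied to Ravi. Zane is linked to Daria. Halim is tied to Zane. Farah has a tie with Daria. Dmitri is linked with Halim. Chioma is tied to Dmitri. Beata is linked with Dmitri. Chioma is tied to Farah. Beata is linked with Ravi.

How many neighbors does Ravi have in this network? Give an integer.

Ravi is directly tied to Beata and Dmitri. That is 2 neighbors, so the degree of Ravi is 2.

2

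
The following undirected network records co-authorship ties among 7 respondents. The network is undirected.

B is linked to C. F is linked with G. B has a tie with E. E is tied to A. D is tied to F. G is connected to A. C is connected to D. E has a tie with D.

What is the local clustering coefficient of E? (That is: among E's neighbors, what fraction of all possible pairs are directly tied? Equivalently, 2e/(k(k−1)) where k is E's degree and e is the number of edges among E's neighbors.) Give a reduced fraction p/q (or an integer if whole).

E's neighbors: A, B, and D (k = 3).
Possible neighbor pairs: C(3,2) = 3. Edges among them: none → e = 0.
Clustering(E) = 0/3 = 0.

0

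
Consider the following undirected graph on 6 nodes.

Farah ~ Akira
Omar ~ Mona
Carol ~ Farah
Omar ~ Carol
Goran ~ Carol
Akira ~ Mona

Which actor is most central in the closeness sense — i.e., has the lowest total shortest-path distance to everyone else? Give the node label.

Carol

Farness (sum of distances to all others) for each node — Akira:9, Carol:7, Farah:8, Goran:11, Mona:9, Omar:8.
The smallest farness is 7, for Carol, so Carol has the highest closeness.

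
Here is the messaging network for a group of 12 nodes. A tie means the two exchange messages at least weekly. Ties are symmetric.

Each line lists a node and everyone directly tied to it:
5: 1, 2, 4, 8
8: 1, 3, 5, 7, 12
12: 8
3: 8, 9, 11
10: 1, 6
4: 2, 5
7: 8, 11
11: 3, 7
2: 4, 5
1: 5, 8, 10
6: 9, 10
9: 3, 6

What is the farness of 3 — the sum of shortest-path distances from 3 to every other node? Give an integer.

22

Distances from 3: 1:2, 2:3, 4:3, 5:2, 6:2, 7:2, 8:1, 9:1, 10:3, 11:1, 12:2.
Sum = 2 + 3 + 3 + 2 + 2 + 2 + 1 + 1 + 3 + 1 + 2 = 22.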